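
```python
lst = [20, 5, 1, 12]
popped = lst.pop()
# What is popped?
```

12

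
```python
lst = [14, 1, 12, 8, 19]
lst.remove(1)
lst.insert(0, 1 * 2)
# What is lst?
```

After line 1: lst = [14, 1, 12, 8, 19]
After line 2 (remove first 1): lst = [14, 12, 8, 19]
After line 3 (insert 2 at index 0): lst = [2, 14, 12, 8, 19]

[2, 14, 12, 8, 19]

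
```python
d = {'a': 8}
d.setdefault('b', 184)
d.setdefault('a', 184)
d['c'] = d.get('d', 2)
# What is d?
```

After line 1: d = {'a': 8}
After line 2 (setdefault adds 'b'=184): d = {'a': 8, 'b': 184}
After line 3 (setdefault 'a' no-op, already exists): d = {'a': 8, 'b': 184}
After line 4 (get('d', 2) returns default since 'd' not in d): d = {'a': 8, 'b': 184, 'c': 2}

{'a': 8, 'b': 184, 'c': 2}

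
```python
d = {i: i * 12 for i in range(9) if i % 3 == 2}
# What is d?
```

{2: 24, 5: 60, 8: 96}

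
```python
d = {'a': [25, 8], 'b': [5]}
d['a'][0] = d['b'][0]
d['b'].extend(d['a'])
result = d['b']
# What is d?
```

After line 1: d = {'a': [25, 8], 'b': [5]}
After line 2 (a[0] = b[0] = 5): d = {'a': [5, 8], 'b': [5]}
After line 3 (b.extend(a) appends [5, 8]): d = {'a': [5, 8], 'b': [5, 5, 8]}
After line 4: result = d['b'] = [5, 5, 8]

{'a': [5, 8], 'b': [5, 5, 8]}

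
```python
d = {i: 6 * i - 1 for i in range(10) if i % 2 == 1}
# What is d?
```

{1: 5, 3: 17, 5: 29, 7: 41, 9: 53}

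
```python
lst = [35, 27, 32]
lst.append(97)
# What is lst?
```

[35, 27, 32, 97]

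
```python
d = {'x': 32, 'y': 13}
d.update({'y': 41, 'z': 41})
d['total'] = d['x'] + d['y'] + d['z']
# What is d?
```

After line 1: d = {'x': 32, 'y': 13}
After line 2 (y overwritten, z added): d = {'x': 32, 'y': 41, 'z': 41}
After line 3 (total = 32 + 41 + 41 = 114): d = {'x': 32, 'y': 41, 'z': 41, 'total': 114}

{'x': 32, 'y': 41, 'z': 41, 'total': 114}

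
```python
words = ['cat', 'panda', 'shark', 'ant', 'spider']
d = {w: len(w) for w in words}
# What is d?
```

{'cat': 3, 'panda': 5, 'shark': 5, 'ant': 3, 'spider': 6}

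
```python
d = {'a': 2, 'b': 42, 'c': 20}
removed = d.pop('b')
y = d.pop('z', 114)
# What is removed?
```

After line 1: d = {'a': 2, 'b': 42, 'c': 20}
After line 2 (pop 'b' returns 42): d = {'a': 2, 'c': 20}, removed = 42
After line 3 (pop 'z' missing, returns default 114): d = {'a': 2, 'c': 20}, y = 114

42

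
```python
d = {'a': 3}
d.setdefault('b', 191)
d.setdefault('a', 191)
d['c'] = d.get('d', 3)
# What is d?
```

After line 1: d = {'a': 3}
After line 2 (setdefault adds 'b'=191): d = {'a': 3, 'b': 191}
After line 3 (setdefault 'a' no-op, already exists): d = {'a': 3, 'b': 191}
After line 4 (get('d', 3) returns default since 'd' not in d): d = {'a': 3, 'b': 191, 'c': 3}

{'a': 3, 'b': 191, 'c': 3}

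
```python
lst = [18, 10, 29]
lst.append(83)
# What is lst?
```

[18, 10, 29, 83]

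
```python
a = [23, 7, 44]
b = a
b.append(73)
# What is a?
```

After line 1: a = [23, 7, 44]
After line 2 (b = a is an alias, same object): a = [23, 7, 44], b = [23, 7, 44]
After line 3 (b.append mutates the shared list): a = [23, 7, 44, 73], b = [23, 7, 44, 73]

[23, 7, 44, 73]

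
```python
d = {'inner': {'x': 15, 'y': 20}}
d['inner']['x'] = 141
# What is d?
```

After line 1: d = {'inner': {'x': 15, 'y': 20}}
After line 2 (inner x overwritten): d = {'inner': {'x': 141, 'y': 20}}

{'inner': {'x': 141, 'y': 20}}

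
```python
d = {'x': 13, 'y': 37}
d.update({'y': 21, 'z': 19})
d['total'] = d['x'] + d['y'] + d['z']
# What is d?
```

After line 1: d = {'x': 13, 'y': 37}
After line 2 (y overwritten, z added): d = {'x': 13, 'y': 21, 'z': 19}
After line 3 (total = 13 + 21 + 19 = 53): d = {'x': 13, 'y': 21, 'z': 19, 'total': 53}

{'x': 13, 'y': 21, 'z': 19, 'total': 53}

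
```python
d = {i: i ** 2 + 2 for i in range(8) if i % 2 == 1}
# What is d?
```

{1: 3, 3: 11, 5: 27, 7: 51}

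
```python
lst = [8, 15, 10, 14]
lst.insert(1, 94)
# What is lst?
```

[8, 94, 15, 10, 14]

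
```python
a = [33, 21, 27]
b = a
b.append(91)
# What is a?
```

After line 1: a = [33, 21, 27]
After line 2 (b = a is an alias, same object): a = [33, 21, 27], b = [33, 21, 27]
After line 3 (b.append mutates the shared list): a = [33, 21, 27, 91], b = [33, 21, 27, 91]

[33, 21, 27, 91]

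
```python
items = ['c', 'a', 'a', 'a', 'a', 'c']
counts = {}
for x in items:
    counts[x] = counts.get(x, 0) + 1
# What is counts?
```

Initial: counts = {}, items = ['c', 'a', 'a', 'a', 'a', 'c']
See 'c': counts = {'c': 1}
See 'a': counts = {'c': 1, 'a': 1}
See 'a': counts = {'c': 1, 'a': 2}
See 'a': counts = {'c': 1, 'a': 3}
See 'a': counts = {'c': 1, 'a': 4}
See 'c': counts = {'c': 2, 'a': 4}

{'c': 2, 'a': 4}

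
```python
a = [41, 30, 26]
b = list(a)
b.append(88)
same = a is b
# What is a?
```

After line 1: a = [41, 30, 26]
After line 2 (b = list(a) is a shallow copy, new object): a = [41, 30, 26], b = [41, 30, 26]
After line 3 (append only mutates b): a = [41, 30, 26], b = [41, 30, 26, 88]
After line 4 (same = a is b; different objects -> False): same = False

[41, 30, 26]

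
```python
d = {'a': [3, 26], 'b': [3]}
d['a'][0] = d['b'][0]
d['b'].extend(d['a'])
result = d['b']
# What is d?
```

After line 1: d = {'a': [3, 26], 'b': [3]}
After line 2 (a[0] = b[0] = 3): d = {'a': [3, 26], 'b': [3]}
After line 3 (b.extend(a) appends [3, 26]): d = {'a': [3, 26], 'b': [3, 3, 26]}
After line 4: result = d['b'] = [3, 3, 26]

{'a': [3, 26], 'b': [3, 3, 26]}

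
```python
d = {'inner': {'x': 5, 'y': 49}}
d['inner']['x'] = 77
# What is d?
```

After line 1: d = {'inner': {'x': 5, 'y': 49}}
After line 2 (inner x overwritten): d = {'inner': {'x': 77, 'y': 49}}

{'inner': {'x': 77, 'y': 49}}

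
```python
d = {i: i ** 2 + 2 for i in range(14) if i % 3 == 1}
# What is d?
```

{1: 3, 4: 18, 7: 51, 10: 102, 13: 171}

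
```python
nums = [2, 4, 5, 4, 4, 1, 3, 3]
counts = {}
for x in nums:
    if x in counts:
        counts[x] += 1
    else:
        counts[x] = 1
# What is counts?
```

Initial: counts = {}, nums = [2, 4, 5, 4, 4, 1, 3, 3]
See 2: counts = {2: 1}
See 4: counts = {2: 1, 4: 1}
See 5: counts = {2: 1, 4: 1, 5: 1}
See 4: counts = {2: 1, 4: 2, 5: 1}
See 4: counts = {2: 1, 4: 3, 5: 1}
See 1: counts = {2: 1, 4: 3, 5: 1, 1: 1}
See 3: counts = {2: 1, 4: 3, 5: 1, 1: 1, 3: 1}
See 3: counts = {2: 1, 4: 3, 5: 1, 1: 1, 3: 2}

{2: 1, 4: 3, 5: 1, 1: 1, 3: 2}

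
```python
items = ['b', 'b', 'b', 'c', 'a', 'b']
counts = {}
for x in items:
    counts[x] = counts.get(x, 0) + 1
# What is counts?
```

Initial: counts = {}, items = ['b', 'b', 'b', 'c', 'a', 'b']
See 'b': counts = {'b': 1}
See 'b': counts = {'b': 2}
See 'b': counts = {'b': 3}
See 'c': counts = {'b': 3, 'c': 1}
See 'a': counts = {'b': 3, 'c': 1, 'a': 1}
See 'b': counts = {'b': 4, 'c': 1, 'a': 1}

{'b': 4, 'c': 1, 'a': 1}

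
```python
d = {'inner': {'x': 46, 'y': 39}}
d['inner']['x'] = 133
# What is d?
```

After line 1: d = {'inner': {'x': 46, 'y': 39}}
After line 2 (inner x overwritten): d = {'inner': {'x': 133, 'y': 39}}

{'inner': {'x': 133, 'y': 39}}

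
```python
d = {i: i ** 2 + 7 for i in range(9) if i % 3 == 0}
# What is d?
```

{0: 7, 3: 16, 6: 43}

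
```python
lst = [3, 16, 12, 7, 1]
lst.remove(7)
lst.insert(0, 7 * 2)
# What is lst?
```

After line 1: lst = [3, 16, 12, 7, 1]
After line 2 (remove first 7): lst = [3, 16, 12, 1]
After line 3 (insert 14 at index 0): lst = [14, 3, 16, 12, 1]

[14, 3, 16, 12, 1]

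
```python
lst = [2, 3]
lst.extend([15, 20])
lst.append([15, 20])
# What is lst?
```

After line 1: lst = [2, 3]
After line 2 (extend unpacks [15, 20]): lst = [2, 3, 15, 20]
After line 3 (append adds [15, 20] as single element): lst = [2, 3, 15, 20, [15, 20]]

[2, 3, 15, 20, [15, 20]]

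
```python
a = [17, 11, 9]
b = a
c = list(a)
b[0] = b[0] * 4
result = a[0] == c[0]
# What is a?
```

After line 1: a = [17, 11, 9]
After line 2 (b = a, alias): a = [17, 11, 9], b = [17, 11, 9]
After line 3 (c = list(a) is a copy, new object): c = [17, 11, 9]
After line 4 (b[0] = 17 * 4 = 68; mutates shared a/b): a = b = [68, 11, 9], c = [17, 11, 9]
After line 5 (a[0] = 68, c[0] = 17; result = False)

[68, 11, 9]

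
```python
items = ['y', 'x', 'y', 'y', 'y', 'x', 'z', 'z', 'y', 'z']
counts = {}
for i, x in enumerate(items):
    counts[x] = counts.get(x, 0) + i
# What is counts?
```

Initial: counts = {}, items = ['y', 'x', 'y', 'y', 'y', 'x', 'z', 'z', 'y', 'z']
i=0, x='y': counts = {'y': 0}
i=1, x='x': counts = {'y': 0, 'x': 1}
i=2, x='y': counts = {'y': 2, 'x': 1}
i=3, x='y': counts = {'y': 5, 'x': 1}
i=4, x='y': counts = {'y': 9, 'x': 1}
i=5, x='x': counts = {'y': 9, 'x': 6}
i=6, x='z': counts = {'y': 9, 'x': 6, 'z': 6}
i=7, x='z': counts = {'y': 9, 'x': 6, 'z': 13}
i=8, x='y': counts = {'y': 17, 'x': 6, 'z': 13}
i=9, x='z': counts = {'y': 17, 'x': 6, 'z': 22}

{'y': 17, 'x': 6, 'z': 22}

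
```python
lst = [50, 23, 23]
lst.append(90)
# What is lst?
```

[50, 23, 23, 90]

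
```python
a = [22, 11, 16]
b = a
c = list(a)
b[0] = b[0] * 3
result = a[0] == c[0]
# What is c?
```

After line 1: a = [22, 11, 16]
After line 2 (b = a, alias): a = [22, 11, 16], b = [22, 11, 16]
After line 3 (c = list(a) is a copy, new object): c = [22, 11, 16]
After line 4 (b[0] = 22 * 3 = 66; mutates shared a/b): a = b = [66, 11, 16], c = [22, 11, 16]
After line 5 (a[0] = 66, c[0] = 22; result = False)

[22, 11, 16]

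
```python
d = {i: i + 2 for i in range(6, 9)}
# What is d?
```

{6: 8, 7: 9, 8: 10}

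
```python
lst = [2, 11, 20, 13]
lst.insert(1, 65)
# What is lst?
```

[2, 65, 11, 20, 13]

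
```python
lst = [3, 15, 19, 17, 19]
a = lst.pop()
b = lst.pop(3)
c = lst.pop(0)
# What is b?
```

After line 1: lst = [3, 15, 19, 17, 19]
After line 2 (pop() -> a = 19): lst = [3, 15, 19, 17]
After line 3 (pop(3) -> b = 17): lst = [3, 15, 19]
After line 4 (pop(0) -> c = 3): lst = [15, 19]

17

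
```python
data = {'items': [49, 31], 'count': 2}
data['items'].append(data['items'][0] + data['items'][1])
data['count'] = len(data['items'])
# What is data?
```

After line 1: data = {'items': [49, 31], 'count': 2}
After line 2 (append 49 + 31 = 80): data = {'items': [49, 31, 80], 'count': 2}
After line 3 (count = len(items) = 3): data = {'items': [49, 31, 80], 'count': 3}

{'items': [49, 31, 80], 'count': 3}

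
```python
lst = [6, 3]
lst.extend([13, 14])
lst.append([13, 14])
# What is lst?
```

After line 1: lst = [6, 3]
After line 2 (extend unpacks [13, 14]): lst = [6, 3, 13, 14]
After line 3 (append adds [13, 14] as single element): lst = [6, 3, 13, 14, [13, 14]]

[6, 3, 13, 14, [13, 14]]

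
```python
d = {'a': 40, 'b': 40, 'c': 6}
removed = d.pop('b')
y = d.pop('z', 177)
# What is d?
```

After line 1: d = {'a': 40, 'b': 40, 'c': 6}
After line 2 (pop 'b' returns 40): d = {'a': 40, 'c': 6}, removed = 40
After line 3 (pop 'z' missing, returns default 177): d = {'a': 40, 'c': 6}, y = 177

{'a': 40, 'c': 6}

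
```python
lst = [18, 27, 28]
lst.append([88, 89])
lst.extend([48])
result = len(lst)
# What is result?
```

After line 1: lst = [18, 27, 28]
After line 2 (append adds [88, 89] as single element): lst = [18, 27, 28, [88, 89]]
After line 3 (extend unpacks [48], adds 48): lst = [18, 27, 28, [88, 89], 48]
After line 4: result = len(lst) = 5

5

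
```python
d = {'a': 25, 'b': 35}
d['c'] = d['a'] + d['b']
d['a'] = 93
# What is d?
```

After line 1: d = {'a': 25, 'b': 35}
After line 2 (d['c'] = 25 + 35): d = {'a': 25, 'b': 35, 'c': 60}
After line 3: d = {'a': 93, 'b': 35, 'c': 60}

{'a': 93, 'b': 35, 'c': 60}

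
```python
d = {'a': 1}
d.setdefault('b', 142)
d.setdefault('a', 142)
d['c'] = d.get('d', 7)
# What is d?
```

After line 1: d = {'a': 1}
After line 2 (setdefault adds 'b'=142): d = {'a': 1, 'b': 142}
After line 3 (setdefault 'a' no-op, already exists): d = {'a': 1, 'b': 142}
After line 4 (get('d', 7) returns default since 'd' not in d): d = {'a': 1, 'b': 142, 'c': 7}

{'a': 1, 'b': 142, 'c': 7}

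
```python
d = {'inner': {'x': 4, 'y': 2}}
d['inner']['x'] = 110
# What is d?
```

After line 1: d = {'inner': {'x': 4, 'y': 2}}
After line 2 (inner x overwritten): d = {'inner': {'x': 110, 'y': 2}}

{'inner': {'x': 110, 'y': 2}}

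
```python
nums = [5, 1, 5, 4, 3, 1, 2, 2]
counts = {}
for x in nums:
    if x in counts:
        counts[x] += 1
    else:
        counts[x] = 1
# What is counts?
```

Initial: counts = {}, nums = [5, 1, 5, 4, 3, 1, 2, 2]
See 5: counts = {5: 1}
See 1: counts = {5: 1, 1: 1}
See 5: counts = {5: 2, 1: 1}
See 4: counts = {5: 2, 1: 1, 4: 1}
See 3: counts = {5: 2, 1: 1, 4: 1, 3: 1}
See 1: counts = {5: 2, 1: 2, 4: 1, 3: 1}
See 2: counts = {5: 2, 1: 2, 4: 1, 3: 1, 2: 1}
See 2: counts = {5: 2, 1: 2, 4: 1, 3: 1, 2: 2}

{5: 2, 1: 2, 4: 1, 3: 1, 2: 2}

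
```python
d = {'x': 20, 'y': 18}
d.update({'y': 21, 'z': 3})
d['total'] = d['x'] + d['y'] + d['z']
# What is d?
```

After line 1: d = {'x': 20, 'y': 18}
After line 2 (y overwritten, z added): d = {'x': 20, 'y': 21, 'z': 3}
After line 3 (total = 20 + 21 + 3 = 44): d = {'x': 20, 'y': 21, 'z': 3, 'total': 44}

{'x': 20, 'y': 21, 'z': 3, 'total': 44}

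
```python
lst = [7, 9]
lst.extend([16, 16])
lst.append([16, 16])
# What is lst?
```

After line 1: lst = [7, 9]
After line 2 (extend unpacks [16, 16]): lst = [7, 9, 16, 16]
After line 3 (append adds [16, 16] as single element): lst = [7, 9, 16, 16, [16, 16]]

[7, 9, 16, 16, [16, 16]]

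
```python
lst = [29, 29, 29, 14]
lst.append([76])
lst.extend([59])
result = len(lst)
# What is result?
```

After line 1: lst = [29, 29, 29, 14]
After line 2 (append adds [76] as single element): lst = [29, 29, 29, 14, [76]]
After line 3 (extend unpacks [59], adds 59): lst = [29, 29, 29, 14, [76], 59]
After line 4: result = len(lst) = 6

6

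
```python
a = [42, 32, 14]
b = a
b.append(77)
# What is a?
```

After line 1: a = [42, 32, 14]
After line 2 (b = a is an alias, same object): a = [42, 32, 14], b = [42, 32, 14]
After line 3 (b.append mutates the shared list): a = [42, 32, 14, 77], b = [42, 32, 14, 77]

[42, 32, 14, 77]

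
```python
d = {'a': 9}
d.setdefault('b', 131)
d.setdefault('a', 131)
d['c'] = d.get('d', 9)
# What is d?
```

After line 1: d = {'a': 9}
After line 2 (setdefault adds 'b'=131): d = {'a': 9, 'b': 131}
After line 3 (setdefault 'a' no-op, already exists): d = {'a': 9, 'b': 131}
After line 4 (get('d', 9) returns default since 'd' not in d): d = {'a': 9, 'b': 131, 'c': 9}

{'a': 9, 'b': 131, 'c': 9}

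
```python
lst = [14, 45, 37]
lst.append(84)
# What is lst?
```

[14, 45, 37, 84]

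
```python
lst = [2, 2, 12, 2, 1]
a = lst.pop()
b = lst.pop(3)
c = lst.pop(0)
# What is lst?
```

After line 1: lst = [2, 2, 12, 2, 1]
After line 2 (pop() -> a = 1): lst = [2, 2, 12, 2]
After line 3 (pop(3) -> b = 2): lst = [2, 2, 12]
After line 4 (pop(0) -> c = 2): lst = [2, 12]

[2, 12]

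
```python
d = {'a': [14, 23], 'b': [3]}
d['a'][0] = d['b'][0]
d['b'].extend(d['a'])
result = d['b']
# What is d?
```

After line 1: d = {'a': [14, 23], 'b': [3]}
After line 2 (a[0] = b[0] = 3): d = {'a': [3, 23], 'b': [3]}
After line 3 (b.extend(a) appends [3, 23]): d = {'a': [3, 23], 'b': [3, 3, 23]}
After line 4: result = d['b'] = [3, 3, 23]

{'a': [3, 23], 'b': [3, 3, 23]}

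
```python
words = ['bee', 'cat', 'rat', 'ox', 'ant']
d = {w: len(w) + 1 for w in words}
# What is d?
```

{'bee': 4, 'cat': 4, 'rat': 4, 'ox': 3, 'ant': 4}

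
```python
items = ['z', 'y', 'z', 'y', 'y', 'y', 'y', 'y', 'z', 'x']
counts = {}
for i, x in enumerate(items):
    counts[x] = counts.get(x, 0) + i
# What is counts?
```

Initial: counts = {}, items = ['z', 'y', 'z', 'y', 'y', 'y', 'y', 'y', 'z', 'x']
i=0, x='z': counts = {'z': 0}
i=1, x='y': counts = {'z': 0, 'y': 1}
i=2, x='z': counts = {'z': 2, 'y': 1}
i=3, x='y': counts = {'z': 2, 'y': 4}
i=4, x='y': counts = {'z': 2, 'y': 8}
i=5, x='y': counts = {'z': 2, 'y': 13}
i=6, x='y': counts = {'z': 2, 'y': 19}
i=7, x='y': counts = {'z': 2, 'y': 26}
i=8, x='z': counts = {'z': 10, 'y': 26}
i=9, x='x': counts = {'z': 10, 'y': 26, 'x': 9}

{'z': 10, 'y': 26, 'x': 9}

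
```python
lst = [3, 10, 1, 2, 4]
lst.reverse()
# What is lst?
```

[4, 2, 1, 10, 3]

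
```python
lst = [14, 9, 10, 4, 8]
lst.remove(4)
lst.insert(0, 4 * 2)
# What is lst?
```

After line 1: lst = [14, 9, 10, 4, 8]
After line 2 (remove first 4): lst = [14, 9, 10, 8]
After line 3 (insert 8 at index 0): lst = [8, 14, 9, 10, 8]

[8, 14, 9, 10, 8]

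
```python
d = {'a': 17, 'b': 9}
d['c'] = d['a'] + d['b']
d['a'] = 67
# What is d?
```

After line 1: d = {'a': 17, 'b': 9}
After line 2 (d['c'] = 17 + 9): d = {'a': 17, 'b': 9, 'c': 26}
After line 3: d = {'a': 67, 'b': 9, 'c': 26}

{'a': 67, 'b': 9, 'c': 26}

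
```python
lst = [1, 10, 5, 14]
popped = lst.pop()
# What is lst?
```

[1, 10, 5]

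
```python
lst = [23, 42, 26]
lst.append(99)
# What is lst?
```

[23, 42, 26, 99]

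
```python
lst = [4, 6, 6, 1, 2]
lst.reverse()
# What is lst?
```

[2, 1, 6, 6, 4]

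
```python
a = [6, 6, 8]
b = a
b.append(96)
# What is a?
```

After line 1: a = [6, 6, 8]
After line 2 (b = a is an alias, same object): a = [6, 6, 8], b = [6, 6, 8]
After line 3 (b.append mutates the shared list): a = [6, 6, 8, 96], b = [6, 6, 8, 96]

[6, 6, 8, 96]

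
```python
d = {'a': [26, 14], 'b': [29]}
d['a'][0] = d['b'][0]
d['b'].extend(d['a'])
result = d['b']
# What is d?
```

After line 1: d = {'a': [26, 14], 'b': [29]}
After line 2 (a[0] = b[0] = 29): d = {'a': [29, 14], 'b': [29]}
After line 3 (b.extend(a) appends [29, 14]): d = {'a': [29, 14], 'b': [29, 29, 14]}
After line 4: result = d['b'] = [29, 29, 14]

{'a': [29, 14], 'b': [29, 29, 14]}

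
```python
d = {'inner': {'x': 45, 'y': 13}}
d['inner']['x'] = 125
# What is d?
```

After line 1: d = {'inner': {'x': 45, 'y': 13}}
After line 2 (inner x overwritten): d = {'inner': {'x': 125, 'y': 13}}

{'inner': {'x': 125, 'y': 13}}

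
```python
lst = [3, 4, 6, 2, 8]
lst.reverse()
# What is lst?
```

[8, 2, 6, 4, 3]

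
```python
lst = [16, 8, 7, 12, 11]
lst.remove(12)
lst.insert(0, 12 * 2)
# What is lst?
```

After line 1: lst = [16, 8, 7, 12, 11]
After line 2 (remove first 12): lst = [16, 8, 7, 11]
After line 3 (insert 24 at index 0): lst = [24, 16, 8, 7, 11]

[24, 16, 8, 7, 11]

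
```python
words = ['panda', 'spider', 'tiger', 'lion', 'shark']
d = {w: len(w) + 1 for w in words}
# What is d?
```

{'panda': 6, 'spider': 7, 'tiger': 6, 'lion': 5, 'shark': 6}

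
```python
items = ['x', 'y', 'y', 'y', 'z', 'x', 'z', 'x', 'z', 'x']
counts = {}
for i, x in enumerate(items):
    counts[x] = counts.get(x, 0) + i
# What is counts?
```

Initial: counts = {}, items = ['x', 'y', 'y', 'y', 'z', 'x', 'z', 'x', 'z', 'x']
i=0, x='x': counts = {'x': 0}
i=1, x='y': counts = {'x': 0, 'y': 1}
i=2, x='y': counts = {'x': 0, 'y': 3}
i=3, x='y': counts = {'x': 0, 'y': 6}
i=4, x='z': counts = {'x': 0, 'y': 6, 'z': 4}
i=5, x='x': counts = {'x': 5, 'y': 6, 'z': 4}
i=6, x='z': counts = {'x': 5, 'y': 6, 'z': 10}
i=7, x='x': counts = {'x': 12, 'y': 6, 'z': 10}
i=8, x='z': counts = {'x': 12, 'y': 6, 'z': 18}
i=9, x='x': counts = {'x': 21, 'y': 6, 'z': 18}

{'x': 21, 'y': 6, 'z': 18}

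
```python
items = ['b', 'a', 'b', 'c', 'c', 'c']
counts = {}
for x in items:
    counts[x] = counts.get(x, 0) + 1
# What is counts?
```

Initial: counts = {}, items = ['b', 'a', 'b', 'c', 'c', 'c']
See 'b': counts = {'b': 1}
See 'a': counts = {'b': 1, 'a': 1}
See 'b': counts = {'b': 2, 'a': 1}
See 'c': counts = {'b': 2, 'a': 1, 'c': 1}
See 'c': counts = {'b': 2, 'a': 1, 'c': 2}
See 'c': counts = {'b': 2, 'a': 1, 'c': 3}

{'b': 2, 'a': 1, 'c': 3}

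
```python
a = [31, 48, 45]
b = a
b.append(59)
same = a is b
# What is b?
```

After line 1: a = [31, 48, 45]
After line 2 (b = a is an alias, same object): a = [31, 48, 45], b = [31, 48, 45]
After line 3 (b.append mutates the shared list): a = [31, 48, 45, 59], b = [31, 48, 45, 59]
After line 4 (same = a is b; same object -> True): same = True

[31, 48, 45, 59]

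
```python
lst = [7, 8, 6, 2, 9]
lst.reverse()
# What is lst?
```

[9, 2, 6, 8, 7]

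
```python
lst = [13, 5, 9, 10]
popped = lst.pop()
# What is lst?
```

[13, 5, 9]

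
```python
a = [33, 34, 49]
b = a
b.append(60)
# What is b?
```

After line 1: a = [33, 34, 49]
After line 2 (b = a is an alias, same object): a = [33, 34, 49], b = [33, 34, 49]
After line 3 (b.append mutates the shared list): a = [33, 34, 49, 60], b = [33, 34, 49, 60]

[33, 34, 49, 60]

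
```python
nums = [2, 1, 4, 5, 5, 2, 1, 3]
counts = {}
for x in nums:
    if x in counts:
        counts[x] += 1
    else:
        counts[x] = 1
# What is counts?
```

Initial: counts = {}, nums = [2, 1, 4, 5, 5, 2, 1, 3]
See 2: counts = {2: 1}
See 1: counts = {2: 1, 1: 1}
See 4: counts = {2: 1, 1: 1, 4: 1}
See 5: counts = {2: 1, 1: 1, 4: 1, 5: 1}
See 5: counts = {2: 1, 1: 1, 4: 1, 5: 2}
See 2: counts = {2: 2, 1: 1, 4: 1, 5: 2}
See 1: counts = {2: 2, 1: 2, 4: 1, 5: 2}
See 3: counts = {2: 2, 1: 2, 4: 1, 5: 2, 3: 1}

{2: 2, 1: 2, 4: 1, 5: 2, 3: 1}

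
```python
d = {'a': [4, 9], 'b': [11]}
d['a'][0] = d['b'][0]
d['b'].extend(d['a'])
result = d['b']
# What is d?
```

After line 1: d = {'a': [4, 9], 'b': [11]}
After line 2 (a[0] = b[0] = 11): d = {'a': [11, 9], 'b': [11]}
After line 3 (b.extend(a) appends [11, 9]): d = {'a': [11, 9], 'b': [11, 11, 9]}
After line 4: result = d['b'] = [11, 11, 9]

{'a': [11, 9], 'b': [11, 11, 9]}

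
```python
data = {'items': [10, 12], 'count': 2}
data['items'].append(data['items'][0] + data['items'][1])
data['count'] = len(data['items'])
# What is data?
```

After line 1: data = {'items': [10, 12], 'count': 2}
After line 2 (append 10 + 12 = 22): data = {'items': [10, 12, 22], 'count': 2}
After line 3 (count = len(items) = 3): data = {'items': [10, 12, 22], 'count': 3}

{'items': [10, 12, 22], 'count': 3}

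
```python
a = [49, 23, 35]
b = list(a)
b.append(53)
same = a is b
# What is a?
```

After line 1: a = [49, 23, 35]
After line 2 (b = list(a) is a shallow copy, new object): a = [49, 23, 35], b = [49, 23, 35]
After line 3 (append only mutates b): a = [49, 23, 35], b = [49, 23, 35, 53]
After line 4 (same = a is b; different objects -> False): same = False

[49, 23, 35]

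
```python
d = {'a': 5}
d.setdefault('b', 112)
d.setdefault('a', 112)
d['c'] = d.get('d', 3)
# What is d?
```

After line 1: d = {'a': 5}
After line 2 (setdefault adds 'b'=112): d = {'a': 5, 'b': 112}
After line 3 (setdefault 'a' no-op, already exists): d = {'a': 5, 'b': 112}
After line 4 (get('d', 3) returns default since 'd' not in d): d = {'a': 5, 'b': 112, 'c': 3}

{'a': 5, 'b': 112, 'c': 3}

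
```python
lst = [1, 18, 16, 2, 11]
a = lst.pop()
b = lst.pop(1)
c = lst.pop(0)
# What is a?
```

After line 1: lst = [1, 18, 16, 2, 11]
After line 2 (pop() -> a = 11): lst = [1, 18, 16, 2]
After line 3 (pop(1) -> b = 18): lst = [1, 16, 2]
After line 4 (pop(0) -> c = 1): lst = [16, 2]

11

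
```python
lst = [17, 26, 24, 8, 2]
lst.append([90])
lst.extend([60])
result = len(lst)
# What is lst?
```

After line 1: lst = [17, 26, 24, 8, 2]
After line 2 (append adds [90] as single element): lst = [17, 26, 24, 8, 2, [90]]
After line 3 (extend unpacks [60], adds 60): lst = [17, 26, 24, 8, 2, [90], 60]
After line 4: result = len(lst) = 7

[17, 26, 24, 8, 2, [90], 60]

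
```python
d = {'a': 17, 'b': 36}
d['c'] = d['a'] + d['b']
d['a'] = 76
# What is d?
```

After line 1: d = {'a': 17, 'b': 36}
After line 2 (d['c'] = 17 + 36): d = {'a': 17, 'b': 36, 'c': 53}
After line 3: d = {'a': 76, 'b': 36, 'c': 53}

{'a': 76, 'b': 36, 'c': 53}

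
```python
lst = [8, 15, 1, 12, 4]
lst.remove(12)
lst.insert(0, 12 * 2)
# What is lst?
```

After line 1: lst = [8, 15, 1, 12, 4]
After line 2 (remove first 12): lst = [8, 15, 1, 4]
After line 3 (insert 24 at index 0): lst = [24, 8, 15, 1, 4]

[24, 8, 15, 1, 4]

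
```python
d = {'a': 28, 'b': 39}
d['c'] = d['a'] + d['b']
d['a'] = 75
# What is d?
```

After line 1: d = {'a': 28, 'b': 39}
After line 2 (d['c'] = 28 + 39): d = {'a': 28, 'b': 39, 'c': 67}
After line 3: d = {'a': 75, 'b': 39, 'c': 67}

{'a': 75, 'b': 39, 'c': 67}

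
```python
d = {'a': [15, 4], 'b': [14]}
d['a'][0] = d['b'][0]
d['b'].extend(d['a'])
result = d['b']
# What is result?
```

After line 1: d = {'a': [15, 4], 'b': [14]}
After line 2 (a[0] = b[0] = 14): d = {'a': [14, 4], 'b': [14]}
After line 3 (b.extend(a) appends [14, 4]): d = {'a': [14, 4], 'b': [14, 14, 4]}
After line 4: result = d['b'] = [14, 14, 4]

[14, 14, 4]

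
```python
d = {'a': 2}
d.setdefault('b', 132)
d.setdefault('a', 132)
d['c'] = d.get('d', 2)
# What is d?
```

After line 1: d = {'a': 2}
After line 2 (setdefault adds 'b'=132): d = {'a': 2, 'b': 132}
After line 3 (setdefault 'a' no-op, already exists): d = {'a': 2, 'b': 132}
After line 4 (get('d', 2) returns default since 'd' not in d): d = {'a': 2, 'b': 132, 'c': 2}

{'a': 2, 'b': 132, 'c': 2}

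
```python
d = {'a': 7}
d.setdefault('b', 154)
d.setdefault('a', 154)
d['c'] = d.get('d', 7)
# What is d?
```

After line 1: d = {'a': 7}
After line 2 (setdefault adds 'b'=154): d = {'a': 7, 'b': 154}
After line 3 (setdefault 'a' no-op, already exists): d = {'a': 7, 'b': 154}
After line 4 (get('d', 7) returns default since 'd' not in d): d = {'a': 7, 'b': 154, 'c': 7}

{'a': 7, 'b': 154, 'c': 7}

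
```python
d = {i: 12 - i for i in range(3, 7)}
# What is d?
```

{3: 9, 4: 8, 5: 7, 6: 6}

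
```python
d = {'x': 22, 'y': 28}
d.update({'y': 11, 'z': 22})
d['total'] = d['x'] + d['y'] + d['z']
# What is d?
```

After line 1: d = {'x': 22, 'y': 28}
After line 2 (y overwritten, z added): d = {'x': 22, 'y': 11, 'z': 22}
After line 3 (total = 22 + 11 + 22 = 55): d = {'x': 22, 'y': 11, 'z': 22, 'total': 55}

{'x': 22, 'y': 11, 'z': 22, 'total': 55}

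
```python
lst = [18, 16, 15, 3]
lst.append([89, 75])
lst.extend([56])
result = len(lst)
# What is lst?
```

After line 1: lst = [18, 16, 15, 3]
After line 2 (append adds [89, 75] as single element): lst = [18, 16, 15, 3, [89, 75]]
After line 3 (extend unpacks [56], adds 56): lst = [18, 16, 15, 3, [89, 75], 56]
After line 4: result = len(lst) = 6

[18, 16, 15, 3, [89, 75], 56]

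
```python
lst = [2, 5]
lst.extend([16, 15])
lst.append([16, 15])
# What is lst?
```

After line 1: lst = [2, 5]
After line 2 (extend unpacks [16, 15]): lst = [2, 5, 16, 15]
After line 3 (append adds [16, 15] as single element): lst = [2, 5, 16, 15, [16, 15]]

[2, 5, 16, 15, [16, 15]]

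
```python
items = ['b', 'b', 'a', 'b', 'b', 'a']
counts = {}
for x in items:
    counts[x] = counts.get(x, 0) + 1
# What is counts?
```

Initial: counts = {}, items = ['b', 'b', 'a', 'b', 'b', 'a']
See 'b': counts = {'b': 1}
See 'b': counts = {'b': 2}
See 'a': counts = {'b': 2, 'a': 1}
See 'b': counts = {'b': 3, 'a': 1}
See 'b': counts = {'b': 4, 'a': 1}
See 'a': counts = {'b': 4, 'a': 2}

{'b': 4, 'a': 2}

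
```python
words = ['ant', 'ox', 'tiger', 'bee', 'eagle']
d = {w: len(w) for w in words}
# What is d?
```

{'ant': 3, 'ox': 2, 'tiger': 5, 'bee': 3, 'eagle': 5}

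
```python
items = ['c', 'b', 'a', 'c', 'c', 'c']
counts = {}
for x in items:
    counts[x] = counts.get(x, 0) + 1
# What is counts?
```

Initial: counts = {}, items = ['c', 'b', 'a', 'c', 'c', 'c']
See 'c': counts = {'c': 1}
See 'b': counts = {'c': 1, 'b': 1}
See 'a': counts = {'c': 1, 'b': 1, 'a': 1}
See 'c': counts = {'c': 2, 'b': 1, 'a': 1}
See 'c': counts = {'c': 3, 'b': 1, 'a': 1}
See 'c': counts = {'c': 4, 'b': 1, 'a': 1}

{'c': 4, 'b': 1, 'a': 1}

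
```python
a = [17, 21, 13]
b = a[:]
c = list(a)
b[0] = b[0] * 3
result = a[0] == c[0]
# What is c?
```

After line 1: a = [17, 21, 13]
After line 2 (b = a[:], copy): a = [17, 21, 13], b = [17, 21, 13]
After line 3 (c = list(a) is a copy, new object): c = [17, 21, 13]
After line 4 (b[0] = 17 * 3 = 51; only b mutates (copy)): a = [17, 21, 13], b = [51, 21, 13], c = [17, 21, 13]
After line 5 (a[0] = 17, c[0] = 17; result = True)

[17, 21, 13]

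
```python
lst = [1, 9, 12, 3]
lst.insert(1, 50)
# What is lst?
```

[1, 50, 9, 12, 3]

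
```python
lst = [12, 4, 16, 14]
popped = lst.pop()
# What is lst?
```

[12, 4, 16]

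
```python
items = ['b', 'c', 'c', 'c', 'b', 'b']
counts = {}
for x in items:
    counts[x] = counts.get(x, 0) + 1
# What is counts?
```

Initial: counts = {}, items = ['b', 'c', 'c', 'c', 'b', 'b']
See 'b': counts = {'b': 1}
See 'c': counts = {'b': 1, 'c': 1}
See 'c': counts = {'b': 1, 'c': 2}
See 'c': counts = {'b': 1, 'c': 3}
See 'b': counts = {'b': 2, 'c': 3}
See 'b': counts = {'b': 3, 'c': 3}

{'b': 3, 'c': 3}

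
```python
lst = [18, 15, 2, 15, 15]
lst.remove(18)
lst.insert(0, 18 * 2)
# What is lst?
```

After line 1: lst = [18, 15, 2, 15, 15]
After line 2 (remove first 18): lst = [15, 2, 15, 15]
After line 3 (insert 36 at index 0): lst = [36, 15, 2, 15, 15]

[36, 15, 2, 15, 15]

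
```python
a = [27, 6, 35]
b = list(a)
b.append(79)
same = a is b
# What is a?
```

After line 1: a = [27, 6, 35]
After line 2 (b = list(a) is a shallow copy, new object): a = [27, 6, 35], b = [27, 6, 35]
After line 3 (append only mutates b): a = [27, 6, 35], b = [27, 6, 35, 79]
After line 4 (same = a is b; different objects -> False): same = False

[27, 6, 35]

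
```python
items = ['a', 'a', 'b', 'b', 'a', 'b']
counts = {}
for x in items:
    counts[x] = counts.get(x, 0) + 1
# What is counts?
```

Initial: counts = {}, items = ['a', 'a', 'b', 'b', 'a', 'b']
See 'a': counts = {'a': 1}
See 'a': counts = {'a': 2}
See 'b': counts = {'a': 2, 'b': 1}
See 'b': counts = {'a': 2, 'b': 2}
See 'a': counts = {'a': 3, 'b': 2}
See 'b': counts = {'a': 3, 'b': 3}

{'a': 3, 'b': 3}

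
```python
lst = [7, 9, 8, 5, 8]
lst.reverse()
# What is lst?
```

[8, 5, 8, 9, 7]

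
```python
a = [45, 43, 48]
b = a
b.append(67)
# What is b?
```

After line 1: a = [45, 43, 48]
After line 2 (b = a is an alias, same object): a = [45, 43, 48], b = [45, 43, 48]
After line 3 (b.append mutates the shared list): a = [45, 43, 48, 67], b = [45, 43, 48, 67]

[45, 43, 48, 67]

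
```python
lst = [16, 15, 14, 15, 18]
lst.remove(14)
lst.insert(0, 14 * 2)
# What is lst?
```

After line 1: lst = [16, 15, 14, 15, 18]
After line 2 (remove first 14): lst = [16, 15, 15, 18]
After line 3 (insert 28 at index 0): lst = [28, 16, 15, 15, 18]

[28, 16, 15, 15, 18]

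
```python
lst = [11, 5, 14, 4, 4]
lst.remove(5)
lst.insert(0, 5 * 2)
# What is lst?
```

After line 1: lst = [11, 5, 14, 4, 4]
After line 2 (remove first 5): lst = [11, 14, 4, 4]
After line 3 (insert 10 at index 0): lst = [10, 11, 14, 4, 4]

[10, 11, 14, 4, 4]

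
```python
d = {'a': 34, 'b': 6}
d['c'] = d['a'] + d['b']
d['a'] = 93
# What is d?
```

After line 1: d = {'a': 34, 'b': 6}
After line 2 (d['c'] = 34 + 6): d = {'a': 34, 'b': 6, 'c': 40}
After line 3: d = {'a': 93, 'b': 6, 'c': 40}

{'a': 93, 'b': 6, 'c': 40}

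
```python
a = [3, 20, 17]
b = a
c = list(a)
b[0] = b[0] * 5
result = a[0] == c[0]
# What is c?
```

After line 1: a = [3, 20, 17]
After line 2 (b = a, alias): a = [3, 20, 17], b = [3, 20, 17]
After line 3 (c = list(a) is a copy, new object): c = [3, 20, 17]
After line 4 (b[0] = 3 * 5 = 15; mutates shared a/b): a = b = [15, 20, 17], c = [3, 20, 17]
After line 5 (a[0] = 15, c[0] = 3; result = False)

[3, 20, 17]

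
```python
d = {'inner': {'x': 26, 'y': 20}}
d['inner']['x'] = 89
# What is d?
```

After line 1: d = {'inner': {'x': 26, 'y': 20}}
After line 2 (inner x overwritten): d = {'inner': {'x': 89, 'y': 20}}

{'inner': {'x': 89, 'y': 20}}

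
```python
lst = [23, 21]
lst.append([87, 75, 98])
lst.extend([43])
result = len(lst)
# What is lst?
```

After line 1: lst = [23, 21]
After line 2 (append adds [87, 75, 98] as single element): lst = [23, 21, [87, 75, 98]]
After line 3 (extend unpacks [43], adds 43): lst = [23, 21, [87, 75, 98], 43]
After line 4: result = len(lst) = 4

[23, 21, [87, 75, 98], 43]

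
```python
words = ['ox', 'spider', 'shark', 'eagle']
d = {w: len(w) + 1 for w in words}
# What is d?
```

{'ox': 3, 'spider': 7, 'shark': 6, 'eagle': 6}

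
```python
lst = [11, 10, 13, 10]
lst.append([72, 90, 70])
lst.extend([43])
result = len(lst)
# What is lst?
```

After line 1: lst = [11, 10, 13, 10]
After line 2 (append adds [72, 90, 70] as single element): lst = [11, 10, 13, 10, [72, 90, 70]]
After line 3 (extend unpacks [43], adds 43): lst = [11, 10, 13, 10, [72, 90, 70], 43]
After line 4: result = len(lst) = 6

[11, 10, 13, 10, [72, 90, 70], 43]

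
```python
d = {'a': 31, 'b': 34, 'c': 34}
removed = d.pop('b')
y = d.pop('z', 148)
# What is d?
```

After line 1: d = {'a': 31, 'b': 34, 'c': 34}
After line 2 (pop 'b' returns 34): d = {'a': 31, 'c': 34}, removed = 34
After line 3 (pop 'z' missing, returns default 148): d = {'a': 31, 'c': 34}, y = 148

{'a': 31, 'c': 34}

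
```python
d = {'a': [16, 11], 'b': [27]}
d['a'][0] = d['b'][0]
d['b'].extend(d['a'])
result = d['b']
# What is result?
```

After line 1: d = {'a': [16, 11], 'b': [27]}
After line 2 (a[0] = b[0] = 27): d = {'a': [27, 11], 'b': [27]}
After line 3 (b.extend(a) appends [27, 11]): d = {'a': [27, 11], 'b': [27, 27, 11]}
After line 4: result = d['b'] = [27, 27, 11]

[27, 27, 11]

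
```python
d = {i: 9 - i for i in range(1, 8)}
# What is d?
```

{1: 8, 2: 7, 3: 6, 4: 5, 5: 4, 6: 3, 7: 2}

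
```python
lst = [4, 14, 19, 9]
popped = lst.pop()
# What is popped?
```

9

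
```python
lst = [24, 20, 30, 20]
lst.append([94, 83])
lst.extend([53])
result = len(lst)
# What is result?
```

After line 1: lst = [24, 20, 30, 20]
After line 2 (append adds [94, 83] as single element): lst = [24, 20, 30, 20, [94, 83]]
After line 3 (extend unpacks [53], adds 53): lst = [24, 20, 30, 20, [94, 83], 53]
After line 4: result = len(lst) = 6

6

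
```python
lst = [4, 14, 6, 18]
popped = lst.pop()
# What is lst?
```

[4, 14, 6]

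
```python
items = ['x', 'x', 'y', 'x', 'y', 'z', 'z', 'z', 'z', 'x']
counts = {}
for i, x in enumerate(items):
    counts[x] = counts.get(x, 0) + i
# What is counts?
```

Initial: counts = {}, items = ['x', 'x', 'y', 'x', 'y', 'z', 'z', 'z', 'z', 'x']
i=0, x='x': counts = {'x': 0}
i=1, x='x': counts = {'x': 1}
i=2, x='y': counts = {'x': 1, 'y': 2}
i=3, x='x': counts = {'x': 4, 'y': 2}
i=4, x='y': counts = {'x': 4, 'y': 6}
i=5, x='z': counts = {'x': 4, 'y': 6, 'z': 5}
i=6, x='z': counts = {'x': 4, 'y': 6, 'z': 11}
i=7, x='z': counts = {'x': 4, 'y': 6, 'z': 18}
i=8, x='z': counts = {'x': 4, 'y': 6, 'z': 26}
i=9, x='x': counts = {'x': 13, 'y': 6, 'z': 26}

{'x': 13, 'y': 6, 'z': 26}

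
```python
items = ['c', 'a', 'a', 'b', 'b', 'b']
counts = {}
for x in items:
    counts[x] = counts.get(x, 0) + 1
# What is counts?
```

Initial: counts = {}, items = ['c', 'a', 'a', 'b', 'b', 'b']
See 'c': counts = {'c': 1}
See 'a': counts = {'c': 1, 'a': 1}
See 'a': counts = {'c': 1, 'a': 2}
See 'b': counts = {'c': 1, 'a': 2, 'b': 1}
See 'b': counts = {'c': 1, 'a': 2, 'b': 2}
See 'b': counts = {'c': 1, 'a': 2, 'b': 3}

{'c': 1, 'a': 2, 'b': 3}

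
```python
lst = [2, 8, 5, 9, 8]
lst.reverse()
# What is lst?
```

[8, 9, 5, 8, 2]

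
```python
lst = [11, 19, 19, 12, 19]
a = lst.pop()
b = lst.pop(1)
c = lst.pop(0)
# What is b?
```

After line 1: lst = [11, 19, 19, 12, 19]
After line 2 (pop() -> a = 19): lst = [11, 19, 19, 12]
After line 3 (pop(1) -> b = 19): lst = [11, 19, 12]
After line 4 (pop(0) -> c = 11): lst = [19, 12]

19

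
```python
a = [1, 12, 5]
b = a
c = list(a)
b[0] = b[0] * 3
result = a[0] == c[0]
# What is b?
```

After line 1: a = [1, 12, 5]
After line 2 (b = a, alias): a = [1, 12, 5], b = [1, 12, 5]
After line 3 (c = list(a) is a copy, new object): c = [1, 12, 5]
After line 4 (b[0] = 1 * 3 = 3; mutates shared a/b): a = b = [3, 12, 5], c = [1, 12, 5]
After line 5 (a[0] = 3, c[0] = 1; result = False)

[3, 12, 5]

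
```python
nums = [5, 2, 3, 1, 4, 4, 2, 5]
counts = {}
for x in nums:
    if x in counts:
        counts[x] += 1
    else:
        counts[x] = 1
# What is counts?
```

Initial: counts = {}, nums = [5, 2, 3, 1, 4, 4, 2, 5]
See 5: counts = {5: 1}
See 2: counts = {5: 1, 2: 1}
See 3: counts = {5: 1, 2: 1, 3: 1}
See 1: counts = {5: 1, 2: 1, 3: 1, 1: 1}
See 4: counts = {5: 1, 2: 1, 3: 1, 1: 1, 4: 1}
See 4: counts = {5: 1, 2: 1, 3: 1, 1: 1, 4: 2}
See 2: counts = {5: 1, 2: 2, 3: 1, 1: 1, 4: 2}
See 5: counts = {5: 2, 2: 2, 3: 1, 1: 1, 4: 2}

{5: 2, 2: 2, 3: 1, 1: 1, 4: 2}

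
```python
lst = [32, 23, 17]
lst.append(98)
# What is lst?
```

[32, 23, 17, 98]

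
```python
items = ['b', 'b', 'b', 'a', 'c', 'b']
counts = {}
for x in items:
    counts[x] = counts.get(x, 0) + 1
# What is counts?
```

Initial: counts = {}, items = ['b', 'b', 'b', 'a', 'c', 'b']
See 'b': counts = {'b': 1}
See 'b': counts = {'b': 2}
See 'b': counts = {'b': 3}
See 'a': counts = {'b': 3, 'a': 1}
See 'c': counts = {'b': 3, 'a': 1, 'c': 1}
See 'b': counts = {'b': 4, 'a': 1, 'c': 1}

{'b': 4, 'a': 1, 'c': 1}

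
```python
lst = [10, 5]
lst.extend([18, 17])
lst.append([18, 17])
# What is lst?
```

After line 1: lst = [10, 5]
After line 2 (extend unpacks [18, 17]): lst = [10, 5, 18, 17]
After line 3 (append adds [18, 17] as single element): lst = [10, 5, 18, 17, [18, 17]]

[10, 5, 18, 17, [18, 17]]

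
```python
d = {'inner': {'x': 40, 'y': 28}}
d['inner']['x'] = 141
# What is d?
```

After line 1: d = {'inner': {'x': 40, 'y': 28}}
After line 2 (inner x overwritten): d = {'inner': {'x': 141, 'y': 28}}

{'inner': {'x': 141, 'y': 28}}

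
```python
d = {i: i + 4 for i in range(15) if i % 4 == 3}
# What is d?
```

{3: 7, 7: 11, 11: 15}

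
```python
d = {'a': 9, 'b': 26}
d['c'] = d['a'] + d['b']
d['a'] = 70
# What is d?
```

After line 1: d = {'a': 9, 'b': 26}
After line 2 (d['c'] = 9 + 26): d = {'a': 9, 'b': 26, 'c': 35}
After line 3: d = {'a': 70, 'b': 26, 'c': 35}

{'a': 70, 'b': 26, 'c': 35}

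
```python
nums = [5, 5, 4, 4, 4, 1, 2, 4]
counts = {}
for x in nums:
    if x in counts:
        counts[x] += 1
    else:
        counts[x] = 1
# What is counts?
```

Initial: counts = {}, nums = [5, 5, 4, 4, 4, 1, 2, 4]
See 5: counts = {5: 1}
See 5: counts = {5: 2}
See 4: counts = {5: 2, 4: 1}
See 4: counts = {5: 2, 4: 2}
See 4: counts = {5: 2, 4: 3}
See 1: counts = {5: 2, 4: 3, 1: 1}
See 2: counts = {5: 2, 4: 3, 1: 1, 2: 1}
See 4: counts = {5: 2, 4: 4, 1: 1, 2: 1}

{5: 2, 4: 4, 1: 1, 2: 1}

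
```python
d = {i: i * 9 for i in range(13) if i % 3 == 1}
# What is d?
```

{1: 9, 4: 36, 7: 63, 10: 90}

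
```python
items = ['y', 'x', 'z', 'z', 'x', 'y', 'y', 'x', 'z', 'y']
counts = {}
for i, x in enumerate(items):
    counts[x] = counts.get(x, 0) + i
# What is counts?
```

Initial: counts = {}, items = ['y', 'x', 'z', 'z', 'x', 'y', 'y', 'x', 'z', 'y']
i=0, x='y': counts = {'y': 0}
i=1, x='x': counts = {'y': 0, 'x': 1}
i=2, x='z': counts = {'y': 0, 'x': 1, 'z': 2}
i=3, x='z': counts = {'y': 0, 'x': 1, 'z': 5}
i=4, x='x': counts = {'y': 0, 'x': 5, 'z': 5}
i=5, x='y': counts = {'y': 5, 'x': 5, 'z': 5}
i=6, x='y': counts = {'y': 11, 'x': 5, 'z': 5}
i=7, x='x': counts = {'y': 11, 'x': 12, 'z': 5}
i=8, x='z': counts = {'y': 11, 'x': 12, 'z': 13}
i=9, x='y': counts = {'y': 20, 'x': 12, 'z': 13}

{'y': 20, 'x': 12, 'z': 13}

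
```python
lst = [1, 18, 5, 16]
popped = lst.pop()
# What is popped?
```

16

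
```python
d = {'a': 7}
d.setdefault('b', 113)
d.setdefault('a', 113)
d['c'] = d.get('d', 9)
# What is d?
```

After line 1: d = {'a': 7}
After line 2 (setdefault adds 'b'=113): d = {'a': 7, 'b': 113}
After line 3 (setdefault 'a' no-op, already exists): d = {'a': 7, 'b': 113}
After line 4 (get('d', 9) returns default since 'd' not in d): d = {'a': 7, 'b': 113, 'c': 9}

{'a': 7, 'b': 113, 'c': 9}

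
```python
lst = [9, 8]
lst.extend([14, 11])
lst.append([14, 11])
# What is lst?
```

After line 1: lst = [9, 8]
After line 2 (extend unpacks [14, 11]): lst = [9, 8, 14, 11]
After line 3 (append adds [14, 11] as single element): lst = [9, 8, 14, 11, [14, 11]]

[9, 8, 14, 11, [14, 11]]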